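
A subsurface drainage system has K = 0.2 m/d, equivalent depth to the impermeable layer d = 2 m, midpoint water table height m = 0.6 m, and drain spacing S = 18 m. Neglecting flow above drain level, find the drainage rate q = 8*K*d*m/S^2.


q = 8*K*d*m/S^2
q = 8*0.2*2*0.6/18^2
q = 1.9200 / 324

0.0059 m/d


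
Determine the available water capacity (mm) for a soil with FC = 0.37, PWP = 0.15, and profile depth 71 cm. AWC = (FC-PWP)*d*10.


AWC = (FC - PWP) * d * 10
AWC = (0.37 - 0.15) * 71 * 10
AWC = 0.2200 * 71 * 10

156.2000 mm


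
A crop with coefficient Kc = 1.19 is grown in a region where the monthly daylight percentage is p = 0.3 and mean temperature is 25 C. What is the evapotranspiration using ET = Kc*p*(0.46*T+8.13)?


ET = Kc * p * (0.46*T + 8.13)
ET = 1.19 * 0.3 * (0.46*25 + 8.13)
ET = 1.19 * 0.3 * 19.6300

7.0079 mm/day


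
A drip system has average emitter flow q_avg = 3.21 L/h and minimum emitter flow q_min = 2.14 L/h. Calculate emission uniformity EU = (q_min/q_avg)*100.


EU = (q_min/q_avg)*100 = (2.14/3.21)*100 = 66.6667%

66.6667 %


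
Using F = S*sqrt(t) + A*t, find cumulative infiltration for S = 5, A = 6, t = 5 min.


F = S*sqrt(t) + A*t
F = 5*sqrt(5) + 6*5
F = 5*2.236068 + 30

41.1803 mm


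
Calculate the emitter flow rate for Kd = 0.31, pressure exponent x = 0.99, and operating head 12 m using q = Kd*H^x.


q = Kd * H^x = 0.31 * 12^0.99 = 0.31 * 11.705486

3.6287 L/h


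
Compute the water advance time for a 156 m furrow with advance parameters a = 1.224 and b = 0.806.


t = (L/a)^(1/b)
t = (156/1.224)^(1/0.806)
t = 127.450980^(1/0.806)

409.3439 min


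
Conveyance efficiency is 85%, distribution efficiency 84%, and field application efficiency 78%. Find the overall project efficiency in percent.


Ec = 0.85, Eb = 0.84, Ea = 0.78
E = 0.85 * 0.84 * 0.78 * 100 = 55.6920%

55.6920 %


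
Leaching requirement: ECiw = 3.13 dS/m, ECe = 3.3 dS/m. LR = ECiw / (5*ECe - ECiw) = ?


LR = ECiw / (5*ECe - ECiw)
LR = 3.13 / (5*3.3 - 3.13)
LR = 3.13 / 13.3700

0.2341


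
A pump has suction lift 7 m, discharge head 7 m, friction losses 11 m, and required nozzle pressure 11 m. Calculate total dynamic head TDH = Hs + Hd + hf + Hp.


TDH = Hs + Hd + hf + Hp = 7 + 7 + 11 + 11 = 36

36 m


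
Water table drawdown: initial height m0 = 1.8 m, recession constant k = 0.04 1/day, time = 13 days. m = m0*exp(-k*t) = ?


m = m0 * exp(-k*t)
m = 1.8 * exp(-0.04 * 13)
m = 1.8 * exp(-0.5200)

1.0701 m


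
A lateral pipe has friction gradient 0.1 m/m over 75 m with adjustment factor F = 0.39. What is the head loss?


hf = J * L * F = 0.1 * 75 * 0.39 = 2.9250 m

2.9250 m


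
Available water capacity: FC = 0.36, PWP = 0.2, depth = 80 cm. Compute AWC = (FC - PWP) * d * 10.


AWC = (FC - PWP) * d * 10
AWC = (0.36 - 0.2) * 80 * 10
AWC = 0.1600 * 80 * 10

128.0000 mm


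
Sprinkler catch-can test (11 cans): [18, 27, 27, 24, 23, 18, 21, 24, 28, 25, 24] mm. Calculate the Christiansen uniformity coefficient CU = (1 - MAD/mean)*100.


mean = 23.545455 mm
MAD = 2.578512 mm
CU = (1 - 2.578512/23.545455)*100

89.0488 %


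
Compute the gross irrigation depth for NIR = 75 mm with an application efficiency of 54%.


Ea = 54% = 0.54
GID = NIR / Ea = 75 / 0.54 = 138.8889 mm

138.8889 mm


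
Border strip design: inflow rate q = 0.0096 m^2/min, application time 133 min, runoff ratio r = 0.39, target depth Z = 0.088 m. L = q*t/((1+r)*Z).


L = q*t/((1+r)*Z)
L = 0.0096*133/((1+0.39)*0.088)
L = 1.2768/0.12232

10.4382 m


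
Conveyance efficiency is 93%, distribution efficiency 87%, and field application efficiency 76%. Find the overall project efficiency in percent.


Ec = 0.93, Eb = 0.87, Ea = 0.76
E = 0.93 * 0.87 * 0.76 * 100 = 61.4916%

61.4916 %


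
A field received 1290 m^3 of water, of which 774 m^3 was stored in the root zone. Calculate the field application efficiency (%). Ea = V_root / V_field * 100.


Ea = V_root / V_field * 100 = 774 / 1290 * 100 = 60.0000%

60.0000 %


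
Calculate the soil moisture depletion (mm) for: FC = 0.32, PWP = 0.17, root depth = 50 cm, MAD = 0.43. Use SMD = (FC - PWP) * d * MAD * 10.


SMD = (FC - PWP) * d * MAD * 10
SMD = (0.32 - 0.17) * 50 * 0.43 * 10
SMD = 0.1500 * 50 * 0.43 * 10

32.2500 mm


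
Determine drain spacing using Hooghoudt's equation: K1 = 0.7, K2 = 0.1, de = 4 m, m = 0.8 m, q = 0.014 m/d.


S^2 = 8*K2*de*m/q + 4*K1*m^2/q
S^2 = 8*0.1*4*0.8/0.014 + 4*0.7*0.8^2/0.014
S = sqrt(310.8571)

17.6311 m


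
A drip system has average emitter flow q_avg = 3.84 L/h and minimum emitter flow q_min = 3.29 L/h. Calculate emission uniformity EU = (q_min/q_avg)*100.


EU = (q_min/q_avg)*100 = (3.29/3.84)*100 = 85.6771%

85.6771 %


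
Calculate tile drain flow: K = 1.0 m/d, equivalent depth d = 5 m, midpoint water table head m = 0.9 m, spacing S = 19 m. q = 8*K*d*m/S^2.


q = 8*K*d*m/S^2
q = 8*1.0*5*0.9/19^2
q = 36.0000 / 361

0.0997 m/d


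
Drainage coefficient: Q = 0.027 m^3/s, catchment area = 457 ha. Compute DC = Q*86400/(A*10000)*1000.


DC = Q * 86400 / (A * 10000) * 1000
DC = 0.027 * 86400 / (457 * 10000) * 1000
DC = 2332800.0000 / 4570000

0.5105 mm/day


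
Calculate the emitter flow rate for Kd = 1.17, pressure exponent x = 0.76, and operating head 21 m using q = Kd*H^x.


q = Kd * H^x = 1.17 * 21^0.76 = 1.17 * 10.113155

11.8324 L/h


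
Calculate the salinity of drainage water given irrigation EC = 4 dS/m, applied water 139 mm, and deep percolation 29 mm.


EC_dw = EC_iw * D_iw / D_dw
EC_dw = 4 * 139 / 29
EC_dw = 556 / 29

19.1724 dS/m


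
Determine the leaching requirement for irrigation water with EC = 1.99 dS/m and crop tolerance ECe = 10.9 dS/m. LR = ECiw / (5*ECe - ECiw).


LR = ECiw / (5*ECe - ECiw)
LR = 1.99 / (5*10.9 - 1.99)
LR = 1.99 / 52.5100

0.0379


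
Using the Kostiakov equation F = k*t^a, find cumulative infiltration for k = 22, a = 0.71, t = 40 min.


F = k * t^a = 22 * 40^0.71
F = 22 * 13.723428

301.9154 mm


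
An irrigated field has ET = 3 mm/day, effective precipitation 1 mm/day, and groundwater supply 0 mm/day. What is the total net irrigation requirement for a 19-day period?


Daily deficit = ET - Pe - GW = 3 - 1 - 0 = 2 mm/day
NIR = 2 * 19 = 38 mm

38.0000 mm


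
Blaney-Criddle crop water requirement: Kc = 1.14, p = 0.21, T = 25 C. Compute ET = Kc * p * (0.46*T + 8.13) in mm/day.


ET = Kc * p * (0.46*T + 8.13)
ET = 1.14 * 0.21 * (0.46*25 + 8.13)
ET = 1.14 * 0.21 * 19.6300

4.6994 mm/day


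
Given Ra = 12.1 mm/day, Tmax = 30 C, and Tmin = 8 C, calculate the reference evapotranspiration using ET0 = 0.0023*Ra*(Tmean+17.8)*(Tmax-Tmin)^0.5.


Tmean = (Tmax + Tmin)/2 = (30 + 8)/2 = 19.0
ET0 = 0.0023 * 12.1 * (19.0 + 17.8) * sqrt(30 - 8)
ET0 = 0.0023 * 12.1 * 36.8 * 4.690416

4.8037 mm/day


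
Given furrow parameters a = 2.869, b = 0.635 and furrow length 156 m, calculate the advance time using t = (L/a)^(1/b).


t = (L/a)^(1/b)
t = (156/2.869)^(1/0.635)
t = 54.374346^(1/0.635)

540.6348 min


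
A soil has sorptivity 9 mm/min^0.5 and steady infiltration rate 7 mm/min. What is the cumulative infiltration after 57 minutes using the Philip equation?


F = S*sqrt(t) + A*t
F = 9*sqrt(57) + 7*57
F = 9*7.549834 + 399

466.9485 mm


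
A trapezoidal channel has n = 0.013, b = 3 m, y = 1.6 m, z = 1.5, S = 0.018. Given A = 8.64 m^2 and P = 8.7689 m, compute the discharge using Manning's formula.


R = A/P = 8.64/8.7689 = 0.985300
Q = (1/0.013) * 8.64 * 0.985300^(2/3) * 0.018^0.5

88.2915 m^3/s


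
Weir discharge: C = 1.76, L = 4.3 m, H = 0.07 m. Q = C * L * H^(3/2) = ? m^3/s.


Q = C * L * H^(3/2) = 1.76 * 4.3 * 0.07^1.5 = 1.76 * 4.3 * 0.018520

0.1402 m^3/s


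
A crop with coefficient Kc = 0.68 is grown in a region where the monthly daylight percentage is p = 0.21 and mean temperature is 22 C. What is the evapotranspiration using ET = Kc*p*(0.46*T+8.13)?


ET = Kc * p * (0.46*T + 8.13)
ET = 0.68 * 0.21 * (0.46*22 + 8.13)
ET = 0.68 * 0.21 * 18.2500

2.6061 mm/day


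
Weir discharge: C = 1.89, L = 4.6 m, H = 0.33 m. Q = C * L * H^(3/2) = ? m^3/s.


Q = C * L * H^(3/2) = 1.89 * 4.6 * 0.33^1.5 = 1.89 * 4.6 * 0.189571

1.6481 m^3/s


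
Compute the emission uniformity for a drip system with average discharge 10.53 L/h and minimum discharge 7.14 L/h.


EU = (q_min/q_avg)*100 = (7.14/10.53)*100 = 67.8063%

67.8063 %


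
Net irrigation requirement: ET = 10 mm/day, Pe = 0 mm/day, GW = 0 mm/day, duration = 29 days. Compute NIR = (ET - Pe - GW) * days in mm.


Daily deficit = ET - Pe - GW = 10 - 0 - 0 = 10 mm/day
NIR = 10 * 29 = 290 mm

290.0000 mm


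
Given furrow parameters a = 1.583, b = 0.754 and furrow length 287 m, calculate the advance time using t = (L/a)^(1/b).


t = (L/a)^(1/b)
t = (287/1.583)^(1/0.754)
t = 181.301327^(1/0.754)

989.0694 min


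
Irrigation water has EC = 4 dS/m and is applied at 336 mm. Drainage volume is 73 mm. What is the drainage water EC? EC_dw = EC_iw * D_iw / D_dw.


EC_dw = EC_iw * D_iw / D_dw
EC_dw = 4 * 336 / 73
EC_dw = 1344 / 73

18.4110 dS/m


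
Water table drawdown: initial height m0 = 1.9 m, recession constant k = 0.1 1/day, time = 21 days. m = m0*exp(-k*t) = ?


m = m0 * exp(-k*t)
m = 1.9 * exp(-0.1 * 21)
m = 1.9 * exp(-2.1000)

0.2327 m


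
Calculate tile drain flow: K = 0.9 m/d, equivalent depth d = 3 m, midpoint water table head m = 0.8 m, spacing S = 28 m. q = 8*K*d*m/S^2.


q = 8*K*d*m/S^2
q = 8*0.9*3*0.8/28^2
q = 17.2800 / 784

0.0220 m/d


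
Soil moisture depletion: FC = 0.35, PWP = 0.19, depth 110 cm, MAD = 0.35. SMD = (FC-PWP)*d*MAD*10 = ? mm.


SMD = (FC - PWP) * d * MAD * 10
SMD = (0.35 - 0.19) * 110 * 0.35 * 10
SMD = 0.1600 * 110 * 0.35 * 10

61.6000 mm


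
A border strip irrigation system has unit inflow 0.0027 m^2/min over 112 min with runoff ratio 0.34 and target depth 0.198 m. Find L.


L = q*t/((1+r)*Z)
L = 0.0027*112/((1+0.34)*0.198)
L = 0.3024/0.26532

1.1398 m


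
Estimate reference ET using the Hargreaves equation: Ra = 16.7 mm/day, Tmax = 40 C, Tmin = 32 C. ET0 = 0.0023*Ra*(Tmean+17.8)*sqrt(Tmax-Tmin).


Tmean = (Tmax + Tmin)/2 = (40 + 32)/2 = 36.0
ET0 = 0.0023 * 16.7 * (36.0 + 17.8) * sqrt(40 - 32)
ET0 = 0.0023 * 16.7 * 53.8 * 2.828427

5.8448 mm/day


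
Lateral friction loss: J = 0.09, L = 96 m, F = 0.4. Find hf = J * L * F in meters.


hf = J * L * F = 0.09 * 96 * 0.4 = 3.4560 m

3.4560 m


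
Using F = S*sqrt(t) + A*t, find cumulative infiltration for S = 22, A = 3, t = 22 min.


F = S*sqrt(t) + A*t
F = 22*sqrt(22) + 3*22
F = 22*4.690416 + 66

169.1892 mm


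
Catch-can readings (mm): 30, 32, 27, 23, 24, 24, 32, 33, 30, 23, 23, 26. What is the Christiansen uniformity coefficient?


mean = 27.250000 mm
MAD = 3.458333 mm
CU = (1 - 3.458333/27.250000)*100

87.3089 %


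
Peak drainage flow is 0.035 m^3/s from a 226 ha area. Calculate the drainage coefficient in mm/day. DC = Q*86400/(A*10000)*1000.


DC = Q * 86400 / (A * 10000) * 1000
DC = 0.035 * 86400 / (226 * 10000) * 1000
DC = 3024000.0000 / 2260000

1.3381 mm/day


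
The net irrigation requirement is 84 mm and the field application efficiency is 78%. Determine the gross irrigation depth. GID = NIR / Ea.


Ea = 78% = 0.78
GID = NIR / Ea = 84 / 0.78 = 107.6923 mm

107.6923 mm


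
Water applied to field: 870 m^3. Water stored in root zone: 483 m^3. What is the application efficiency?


Ea = V_root / V_field * 100 = 483 / 870 * 100 = 55.5172%

55.5172 %


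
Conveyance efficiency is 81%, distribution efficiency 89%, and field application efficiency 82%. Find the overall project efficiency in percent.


Ec = 0.81, Eb = 0.89, Ea = 0.82
E = 0.81 * 0.89 * 0.82 * 100 = 59.1138%

59.1138 %


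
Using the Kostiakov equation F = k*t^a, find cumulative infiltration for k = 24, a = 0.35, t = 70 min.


F = k * t^a = 24 * 70^0.35
F = 24 * 4.423686

106.1685 mm


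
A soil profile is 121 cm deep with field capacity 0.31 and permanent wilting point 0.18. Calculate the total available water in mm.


AWC = (FC - PWP) * d * 10
AWC = (0.31 - 0.18) * 121 * 10
AWC = 0.1300 * 121 * 10

157.3000 mm


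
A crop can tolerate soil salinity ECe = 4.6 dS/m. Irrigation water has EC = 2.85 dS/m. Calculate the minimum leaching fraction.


LR = ECiw / (5*ECe - ECiw)
LR = 2.85 / (5*4.6 - 2.85)
LR = 2.85 / 20.1500

0.1414


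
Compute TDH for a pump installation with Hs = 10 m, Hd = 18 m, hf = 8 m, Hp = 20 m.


TDH = Hs + Hd + hf + Hp = 10 + 18 + 8 + 20 = 56

56 m


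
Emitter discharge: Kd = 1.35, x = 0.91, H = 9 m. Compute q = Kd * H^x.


q = Kd * H^x = 1.35 * 9^0.91 = 1.35 * 7.385173

9.9700 L/h


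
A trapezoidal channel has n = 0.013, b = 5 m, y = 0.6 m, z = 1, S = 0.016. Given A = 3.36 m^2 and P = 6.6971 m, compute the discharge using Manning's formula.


R = A/P = 3.36/6.6971 = 0.501710
Q = (1/0.013) * 3.36 * 0.501710^(2/3) * 0.016^0.5

20.6423 m^3/s


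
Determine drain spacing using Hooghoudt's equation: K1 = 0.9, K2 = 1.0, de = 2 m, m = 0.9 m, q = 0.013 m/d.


S^2 = 8*K2*de*m/q + 4*K1*m^2/q
S^2 = 8*1.0*2*0.9/0.013 + 4*0.9*0.9^2/0.013
S = sqrt(1332.0000)

36.4966 m


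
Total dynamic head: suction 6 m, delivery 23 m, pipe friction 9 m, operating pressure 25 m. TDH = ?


TDH = Hs + Hd + hf + Hp = 6 + 23 + 9 + 25 = 63

63 m


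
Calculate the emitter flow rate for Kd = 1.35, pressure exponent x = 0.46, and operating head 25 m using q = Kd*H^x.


q = Kd * H^x = 1.35 * 25^0.46 = 1.35 * 4.395947

5.9345 L/h


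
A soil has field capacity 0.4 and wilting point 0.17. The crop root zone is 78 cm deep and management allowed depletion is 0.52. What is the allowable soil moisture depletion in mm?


SMD = (FC - PWP) * d * MAD * 10
SMD = (0.4 - 0.17) * 78 * 0.52 * 10
SMD = 0.2300 * 78 * 0.52 * 10

93.2880 mm


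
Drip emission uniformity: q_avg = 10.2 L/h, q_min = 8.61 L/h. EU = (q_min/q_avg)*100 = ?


EU = (q_min/q_avg)*100 = (8.61/10.2)*100 = 84.4118%

84.4118 %


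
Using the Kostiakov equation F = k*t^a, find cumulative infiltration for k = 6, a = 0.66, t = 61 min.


F = k * t^a = 6 * 61^0.66
F = 6 * 15.077096

90.4626 mm


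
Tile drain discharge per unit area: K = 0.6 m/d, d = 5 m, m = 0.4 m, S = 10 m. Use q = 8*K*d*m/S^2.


q = 8*K*d*m/S^2
q = 8*0.6*5*0.4/10^2
q = 9.6000 / 100

0.0960 m/d


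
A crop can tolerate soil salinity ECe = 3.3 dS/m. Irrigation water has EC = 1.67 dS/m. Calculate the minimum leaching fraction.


LR = ECiw / (5*ECe - ECiw)
LR = 1.67 / (5*3.3 - 1.67)
LR = 1.67 / 14.8300

0.1126


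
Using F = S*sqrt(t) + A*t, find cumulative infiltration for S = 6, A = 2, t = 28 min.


F = S*sqrt(t) + A*t
F = 6*sqrt(28) + 2*28
F = 6*5.291503 + 56

87.7490 mm


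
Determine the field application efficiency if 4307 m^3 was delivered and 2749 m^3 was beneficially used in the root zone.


Ea = V_root / V_field * 100 = 2749 / 4307 * 100 = 63.8263%

63.8263 %


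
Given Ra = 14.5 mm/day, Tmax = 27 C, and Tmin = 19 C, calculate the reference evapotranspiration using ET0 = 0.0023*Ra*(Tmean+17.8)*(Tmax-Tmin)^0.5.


Tmean = (Tmax + Tmin)/2 = (27 + 19)/2 = 23.0
ET0 = 0.0023 * 14.5 * (23.0 + 17.8) * sqrt(27 - 19)
ET0 = 0.0023 * 14.5 * 40.8 * 2.828427

3.8486 mm/day


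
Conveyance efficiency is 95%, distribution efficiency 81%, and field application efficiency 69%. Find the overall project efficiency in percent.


Ec = 0.95, Eb = 0.81, Ea = 0.69
E = 0.95 * 0.81 * 0.69 * 100 = 53.0955%

53.0955 %


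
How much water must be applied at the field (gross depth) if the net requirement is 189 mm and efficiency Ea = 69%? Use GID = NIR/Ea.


Ea = 69% = 0.69
GID = NIR / Ea = 189 / 0.69 = 273.9130 mm

273.9130 mm


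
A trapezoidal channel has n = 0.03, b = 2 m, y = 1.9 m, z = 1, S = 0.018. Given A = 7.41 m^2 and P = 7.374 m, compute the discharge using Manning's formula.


R = A/P = 7.41/7.374 = 1.004882
Q = (1/0.03) * 7.41 * 1.004882^(2/3) * 0.018^0.5

33.2463 m^3/s


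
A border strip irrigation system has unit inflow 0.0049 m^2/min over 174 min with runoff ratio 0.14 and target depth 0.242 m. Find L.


L = q*t/((1+r)*Z)
L = 0.0049*174/((1+0.14)*0.242)
L = 0.8526/0.27588

3.0905 m


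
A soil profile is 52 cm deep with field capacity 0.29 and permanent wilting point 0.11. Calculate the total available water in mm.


AWC = (FC - PWP) * d * 10
AWC = (0.29 - 0.11) * 52 * 10
AWC = 0.1800 * 52 * 10

93.6000 mm


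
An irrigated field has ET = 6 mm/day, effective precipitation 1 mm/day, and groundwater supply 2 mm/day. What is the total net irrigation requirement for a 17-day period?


Daily deficit = ET - Pe - GW = 6 - 1 - 2 = 3 mm/day
NIR = 3 * 17 = 51 mm

51.0000 mm


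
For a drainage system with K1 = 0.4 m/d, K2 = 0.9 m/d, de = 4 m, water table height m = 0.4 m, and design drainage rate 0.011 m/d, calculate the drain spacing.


S^2 = 8*K2*de*m/q + 4*K1*m^2/q
S^2 = 8*0.9*4*0.4/0.011 + 4*0.4*0.4^2/0.011
S = sqrt(1070.5455)

32.7192 m


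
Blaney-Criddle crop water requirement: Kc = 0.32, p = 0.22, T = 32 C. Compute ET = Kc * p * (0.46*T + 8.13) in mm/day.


ET = Kc * p * (0.46*T + 8.13)
ET = 0.32 * 0.22 * (0.46*32 + 8.13)
ET = 0.32 * 0.22 * 22.8500

1.6086 mm/day


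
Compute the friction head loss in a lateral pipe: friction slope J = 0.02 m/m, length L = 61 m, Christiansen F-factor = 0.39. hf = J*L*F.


hf = J * L * F = 0.02 * 61 * 0.39 = 0.4758 m

0.4758 m


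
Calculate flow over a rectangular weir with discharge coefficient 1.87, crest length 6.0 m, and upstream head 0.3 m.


Q = C * L * H^(3/2) = 1.87 * 6.0 * 0.3^1.5 = 1.87 * 6.0 * 0.164317

1.8436 m^3/s


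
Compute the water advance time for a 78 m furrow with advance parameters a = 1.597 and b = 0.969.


t = (L/a)^(1/b)
t = (78/1.597)^(1/0.969)
t = 48.841578^(1/0.969)

55.3117 min


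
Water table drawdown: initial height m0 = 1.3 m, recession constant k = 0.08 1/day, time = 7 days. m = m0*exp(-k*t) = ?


m = m0 * exp(-k*t)
m = 1.3 * exp(-0.08 * 7)
m = 1.3 * exp(-0.5600)

0.7426 m


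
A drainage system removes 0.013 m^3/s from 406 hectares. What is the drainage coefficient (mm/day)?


DC = Q * 86400 / (A * 10000) * 1000
DC = 0.013 * 86400 / (406 * 10000) * 1000
DC = 1123200.0000 / 4060000

0.2767 mm/day


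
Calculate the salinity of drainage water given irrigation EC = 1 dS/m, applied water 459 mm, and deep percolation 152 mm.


EC_dw = EC_iw * D_iw / D_dw
EC_dw = 1 * 459 / 152
EC_dw = 459 / 152

3.0197 dS/m


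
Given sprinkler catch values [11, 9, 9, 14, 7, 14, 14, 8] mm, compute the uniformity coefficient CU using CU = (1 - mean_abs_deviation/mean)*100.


mean = 10.750000 mm
MAD = 2.500000 mm
CU = (1 - 2.500000/10.750000)*100

76.7442 %


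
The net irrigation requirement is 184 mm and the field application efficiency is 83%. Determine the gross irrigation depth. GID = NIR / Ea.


Ea = 83% = 0.83
GID = NIR / Ea = 184 / 0.83 = 221.6867 mm

221.6867 mm


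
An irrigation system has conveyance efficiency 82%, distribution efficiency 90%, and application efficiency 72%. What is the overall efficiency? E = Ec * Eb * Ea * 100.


Ec = 0.82, Eb = 0.9, Ea = 0.72
E = 0.82 * 0.9 * 0.72 * 100 = 53.1360%

53.1360 %


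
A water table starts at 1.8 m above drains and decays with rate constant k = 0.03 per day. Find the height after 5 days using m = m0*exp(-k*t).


m = m0 * exp(-k*t)
m = 1.8 * exp(-0.03 * 5)
m = 1.8 * exp(-0.1500)

1.5493 m


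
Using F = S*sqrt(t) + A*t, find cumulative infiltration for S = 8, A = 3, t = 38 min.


F = S*sqrt(t) + A*t
F = 8*sqrt(38) + 3*38
F = 8*6.164414 + 114

163.3153 mm


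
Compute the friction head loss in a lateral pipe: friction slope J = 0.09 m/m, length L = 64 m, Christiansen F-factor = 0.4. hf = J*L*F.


hf = J * L * F = 0.09 * 64 * 0.4 = 2.3040 m

2.3040 m


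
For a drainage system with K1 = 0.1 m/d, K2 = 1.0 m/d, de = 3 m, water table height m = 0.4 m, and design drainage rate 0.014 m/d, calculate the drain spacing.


S^2 = 8*K2*de*m/q + 4*K1*m^2/q
S^2 = 8*1.0*3*0.4/0.014 + 4*0.1*0.4^2/0.014
S = sqrt(690.2857)

26.2733 m


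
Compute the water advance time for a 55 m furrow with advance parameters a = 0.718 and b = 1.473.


t = (L/a)^(1/b)
t = (55/0.718)^(1/1.473)
t = 76.601671^(1/1.473)

19.0188 min


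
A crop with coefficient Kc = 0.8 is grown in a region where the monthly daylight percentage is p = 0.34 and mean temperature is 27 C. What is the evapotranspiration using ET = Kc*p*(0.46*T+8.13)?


ET = Kc * p * (0.46*T + 8.13)
ET = 0.8 * 0.34 * (0.46*27 + 8.13)
ET = 0.8 * 0.34 * 20.5500

5.5896 mm/day


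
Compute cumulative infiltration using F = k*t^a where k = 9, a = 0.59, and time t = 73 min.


F = k * t^a = 9 * 73^0.59
F = 9 * 12.570730

113.1366 mm


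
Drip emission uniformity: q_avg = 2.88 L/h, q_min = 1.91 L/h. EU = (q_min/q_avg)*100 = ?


EU = (q_min/q_avg)*100 = (1.91/2.88)*100 = 66.3194%

66.3194 %


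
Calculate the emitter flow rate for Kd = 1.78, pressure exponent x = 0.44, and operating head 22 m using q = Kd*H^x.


q = Kd * H^x = 1.78 * 22^0.44 = 1.78 * 3.896422

6.9356 L/h


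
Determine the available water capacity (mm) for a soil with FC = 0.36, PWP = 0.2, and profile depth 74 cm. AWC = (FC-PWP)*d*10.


AWC = (FC - PWP) * d * 10
AWC = (0.36 - 0.2) * 74 * 10
AWC = 0.1600 * 74 * 10

118.4000 mm


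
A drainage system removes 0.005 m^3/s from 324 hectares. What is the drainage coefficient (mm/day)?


DC = Q * 86400 / (A * 10000) * 1000
DC = 0.005 * 86400 / (324 * 10000) * 1000
DC = 432000.0000 / 3240000

0.1333 mm/day


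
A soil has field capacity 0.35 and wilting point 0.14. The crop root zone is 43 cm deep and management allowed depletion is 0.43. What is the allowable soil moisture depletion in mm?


SMD = (FC - PWP) * d * MAD * 10
SMD = (0.35 - 0.14) * 43 * 0.43 * 10
SMD = 0.2100 * 43 * 0.43 * 10

38.8290 mm


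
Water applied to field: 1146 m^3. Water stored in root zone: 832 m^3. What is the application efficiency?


Ea = V_root / V_field * 100 = 832 / 1146 * 100 = 72.6003%

72.6003 %


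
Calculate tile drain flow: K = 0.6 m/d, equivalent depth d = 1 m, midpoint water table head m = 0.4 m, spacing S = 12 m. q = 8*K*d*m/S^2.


q = 8*K*d*m/S^2
q = 8*0.6*1*0.4/12^2
q = 1.9200 / 144

0.0133 m/d


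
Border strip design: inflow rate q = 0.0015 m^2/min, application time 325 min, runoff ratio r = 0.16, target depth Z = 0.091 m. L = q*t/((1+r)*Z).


L = q*t/((1+r)*Z)
L = 0.0015*325/((1+0.16)*0.091)
L = 0.4875/0.10556

4.6182 m


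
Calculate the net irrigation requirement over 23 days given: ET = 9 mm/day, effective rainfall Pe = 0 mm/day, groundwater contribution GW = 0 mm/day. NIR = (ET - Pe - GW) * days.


Daily deficit = ET - Pe - GW = 9 - 0 - 0 = 9 mm/day
NIR = 9 * 23 = 207 mm

207.0000 mm


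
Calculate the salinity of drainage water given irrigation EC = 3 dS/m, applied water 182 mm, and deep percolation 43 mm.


EC_dw = EC_iw * D_iw / D_dw
EC_dw = 3 * 182 / 43
EC_dw = 546 / 43

12.6977 dS/m


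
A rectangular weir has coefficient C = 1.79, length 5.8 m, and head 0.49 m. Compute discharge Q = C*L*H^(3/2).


Q = C * L * H^(3/2) = 1.79 * 5.8 * 0.49^1.5 = 1.79 * 5.8 * 0.343000

3.5610 m^3/s


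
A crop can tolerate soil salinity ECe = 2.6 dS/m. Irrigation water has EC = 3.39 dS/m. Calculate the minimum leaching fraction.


LR = ECiw / (5*ECe - ECiw)
LR = 3.39 / (5*2.6 - 3.39)
LR = 3.39 / 9.6100

0.3528


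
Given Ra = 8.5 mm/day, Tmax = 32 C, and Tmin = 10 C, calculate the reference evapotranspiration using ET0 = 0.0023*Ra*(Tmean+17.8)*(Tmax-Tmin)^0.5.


Tmean = (Tmax + Tmin)/2 = (32 + 10)/2 = 21.0
ET0 = 0.0023 * 8.5 * (21.0 + 17.8) * sqrt(32 - 10)
ET0 = 0.0023 * 8.5 * 38.8 * 4.690416

3.5579 mm/day


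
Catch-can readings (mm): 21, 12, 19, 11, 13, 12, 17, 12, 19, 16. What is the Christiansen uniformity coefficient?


mean = 15.200000 mm
MAD = 3.200000 mm
CU = (1 - 3.200000/15.200000)*100

78.9474 %


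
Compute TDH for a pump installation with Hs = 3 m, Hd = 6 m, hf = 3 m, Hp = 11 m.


TDH = Hs + Hd + hf + Hp = 3 + 6 + 3 + 11 = 23

23 m


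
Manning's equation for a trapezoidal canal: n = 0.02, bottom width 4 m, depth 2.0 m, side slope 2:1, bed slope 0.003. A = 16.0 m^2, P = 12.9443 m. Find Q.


R = A/P = 16.0/12.9443 = 1.236065
Q = (1/0.02) * 16.0 * 1.236065^(2/3) * 0.003^0.5

50.4675 m^3/s


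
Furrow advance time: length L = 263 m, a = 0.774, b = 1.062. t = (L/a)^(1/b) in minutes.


t = (L/a)^(1/b)
t = (263/0.774)^(1/1.062)
t = 339.793282^(1/1.062)

241.7917 min


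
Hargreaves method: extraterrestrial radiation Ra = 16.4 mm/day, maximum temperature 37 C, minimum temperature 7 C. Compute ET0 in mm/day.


Tmean = (Tmax + Tmin)/2 = (37 + 7)/2 = 22.0
ET0 = 0.0023 * 16.4 * (22.0 + 17.8) * sqrt(37 - 7)
ET0 = 0.0023 * 16.4 * 39.8 * 5.477226

8.2227 mm/day


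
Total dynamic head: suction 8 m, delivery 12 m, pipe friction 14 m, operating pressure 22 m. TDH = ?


TDH = Hs + Hd + hf + Hp = 8 + 12 + 14 + 22 = 56

56 m


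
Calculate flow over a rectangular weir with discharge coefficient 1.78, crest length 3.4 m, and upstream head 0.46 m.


Q = C * L * H^(3/2) = 1.78 * 3.4 * 0.46^1.5 = 1.78 * 3.4 * 0.311987

1.8881 m^3/s


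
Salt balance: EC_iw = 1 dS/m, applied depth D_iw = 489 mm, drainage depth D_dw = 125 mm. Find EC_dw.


EC_dw = EC_iw * D_iw / D_dw
EC_dw = 1 * 489 / 125
EC_dw = 489 / 125

3.9120 dS/m


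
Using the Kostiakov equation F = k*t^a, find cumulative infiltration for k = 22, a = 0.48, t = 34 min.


F = k * t^a = 22 * 34^0.48
F = 22 * 5.433878

119.5453 mm


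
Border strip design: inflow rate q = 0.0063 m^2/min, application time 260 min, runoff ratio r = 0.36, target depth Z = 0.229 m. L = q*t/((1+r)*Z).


L = q*t/((1+r)*Z)
L = 0.0063*260/((1+0.36)*0.229)
L = 1.638/0.31144

5.2594 m


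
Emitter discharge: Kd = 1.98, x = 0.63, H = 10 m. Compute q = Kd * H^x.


q = Kd * H^x = 1.98 * 10^0.63 = 1.98 * 4.265795

8.4463 L/h


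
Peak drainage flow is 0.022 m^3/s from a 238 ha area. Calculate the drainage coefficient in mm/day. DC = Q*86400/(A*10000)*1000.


DC = Q * 86400 / (A * 10000) * 1000
DC = 0.022 * 86400 / (238 * 10000) * 1000
DC = 1900800.0000 / 2380000

0.7987 mm/day


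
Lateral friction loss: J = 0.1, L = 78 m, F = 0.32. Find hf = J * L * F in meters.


hf = J * L * F = 0.1 * 78 * 0.32 = 2.4960 m

2.4960 m


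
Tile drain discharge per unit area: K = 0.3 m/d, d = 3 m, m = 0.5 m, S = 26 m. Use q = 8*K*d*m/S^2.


q = 8*K*d*m/S^2
q = 8*0.3*3*0.5/26^2
q = 3.6000 / 676

0.0053 m/d


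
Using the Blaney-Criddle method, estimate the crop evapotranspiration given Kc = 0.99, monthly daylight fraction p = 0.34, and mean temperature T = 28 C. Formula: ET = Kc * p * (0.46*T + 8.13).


ET = Kc * p * (0.46*T + 8.13)
ET = 0.99 * 0.34 * (0.46*28 + 8.13)
ET = 0.99 * 0.34 * 21.0100

7.0720 mm/day


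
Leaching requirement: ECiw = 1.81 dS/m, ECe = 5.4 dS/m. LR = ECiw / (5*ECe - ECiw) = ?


LR = ECiw / (5*ECe - ECiw)
LR = 1.81 / (5*5.4 - 1.81)
LR = 1.81 / 25.1900

0.0719


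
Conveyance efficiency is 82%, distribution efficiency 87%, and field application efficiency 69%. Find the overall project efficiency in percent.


Ec = 0.82, Eb = 0.87, Ea = 0.69
E = 0.82 * 0.87 * 0.69 * 100 = 49.2246%

49.2246 %


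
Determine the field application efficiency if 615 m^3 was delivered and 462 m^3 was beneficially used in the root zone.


Ea = V_root / V_field * 100 = 462 / 615 * 100 = 75.1220%

75.1220 %


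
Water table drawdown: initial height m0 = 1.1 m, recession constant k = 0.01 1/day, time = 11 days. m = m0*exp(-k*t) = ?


m = m0 * exp(-k*t)
m = 1.1 * exp(-0.01 * 11)
m = 1.1 * exp(-0.1100)

0.9854 m


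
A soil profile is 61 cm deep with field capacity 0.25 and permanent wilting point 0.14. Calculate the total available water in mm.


AWC = (FC - PWP) * d * 10
AWC = (0.25 - 0.14) * 61 * 10
AWC = 0.1100 * 61 * 10

67.1000 mm


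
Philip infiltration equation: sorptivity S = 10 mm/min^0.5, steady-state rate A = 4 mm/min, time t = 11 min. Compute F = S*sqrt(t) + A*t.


F = S*sqrt(t) + A*t
F = 10*sqrt(11) + 4*11
F = 10*3.316625 + 44

77.1663 mm


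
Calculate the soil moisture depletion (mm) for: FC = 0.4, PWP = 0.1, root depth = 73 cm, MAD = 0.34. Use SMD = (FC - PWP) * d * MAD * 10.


SMD = (FC - PWP) * d * MAD * 10
SMD = (0.4 - 0.1) * 73 * 0.34 * 10
SMD = 0.3000 * 73 * 0.34 * 10

74.4600 mm


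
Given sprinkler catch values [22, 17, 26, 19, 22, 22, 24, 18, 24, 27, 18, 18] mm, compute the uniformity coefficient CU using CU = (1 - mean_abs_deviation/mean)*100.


mean = 21.416667 mm
MAD = 2.847222 mm
CU = (1 - 2.847222/21.416667)*100

86.7056 %


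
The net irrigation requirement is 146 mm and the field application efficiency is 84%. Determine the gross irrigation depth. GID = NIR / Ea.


Ea = 84% = 0.84
GID = NIR / Ea = 146 / 0.84 = 173.8095 mm

173.8095 mm


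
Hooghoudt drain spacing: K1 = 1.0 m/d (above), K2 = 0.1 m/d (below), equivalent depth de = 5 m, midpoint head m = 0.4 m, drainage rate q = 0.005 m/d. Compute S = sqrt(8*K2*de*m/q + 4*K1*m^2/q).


S^2 = 8*K2*de*m/q + 4*K1*m^2/q
S^2 = 8*0.1*5*0.4/0.005 + 4*1.0*0.4^2/0.005
S = sqrt(448.0000)

21.1660 m


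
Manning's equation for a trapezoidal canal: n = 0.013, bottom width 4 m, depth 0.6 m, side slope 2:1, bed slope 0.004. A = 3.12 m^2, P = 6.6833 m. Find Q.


R = A/P = 3.12/6.6833 = 0.466835
Q = (1/0.013) * 3.12 * 0.466835^(2/3) * 0.004^0.5

9.1345 m^3/s


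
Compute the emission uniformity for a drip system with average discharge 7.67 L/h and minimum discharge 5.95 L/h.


EU = (q_min/q_avg)*100 = (5.95/7.67)*100 = 77.5750%

77.5750 %


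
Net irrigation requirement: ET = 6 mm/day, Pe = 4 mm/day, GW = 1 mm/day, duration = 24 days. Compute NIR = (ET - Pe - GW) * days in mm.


Daily deficit = ET - Pe - GW = 6 - 4 - 1 = 1 mm/day
NIR = 1 * 24 = 24 mm

24.0000 mm


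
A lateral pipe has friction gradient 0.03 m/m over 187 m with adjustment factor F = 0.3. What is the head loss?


hf = J * L * F = 0.03 * 187 * 0.3 = 1.6830 m

1.6830 m


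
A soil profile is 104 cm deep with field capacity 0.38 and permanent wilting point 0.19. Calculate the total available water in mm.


AWC = (FC - PWP) * d * 10
AWC = (0.38 - 0.19) * 104 * 10
AWC = 0.1900 * 104 * 10

197.6000 mm


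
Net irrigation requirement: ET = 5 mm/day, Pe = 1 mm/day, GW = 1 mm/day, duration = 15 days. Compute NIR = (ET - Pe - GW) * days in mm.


Daily deficit = ET - Pe - GW = 5 - 1 - 1 = 3 mm/day
NIR = 3 * 15 = 45 mm

45.0000 mm


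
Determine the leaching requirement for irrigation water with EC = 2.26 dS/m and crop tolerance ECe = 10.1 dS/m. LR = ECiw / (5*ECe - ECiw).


LR = ECiw / (5*ECe - ECiw)
LR = 2.26 / (5*10.1 - 2.26)
LR = 2.26 / 48.2400

0.0468


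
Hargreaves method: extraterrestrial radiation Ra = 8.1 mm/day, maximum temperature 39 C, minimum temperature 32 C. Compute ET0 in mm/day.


Tmean = (Tmax + Tmin)/2 = (39 + 32)/2 = 35.5
ET0 = 0.0023 * 8.1 * (35.5 + 17.8) * sqrt(39 - 32)
ET0 = 0.0023 * 8.1 * 53.3 * 2.645751

2.6272 mm/day


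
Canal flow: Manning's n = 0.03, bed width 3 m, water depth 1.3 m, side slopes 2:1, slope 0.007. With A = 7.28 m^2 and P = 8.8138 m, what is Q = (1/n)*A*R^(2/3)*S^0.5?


R = A/P = 7.28/8.8138 = 0.825977
Q = (1/0.03) * 7.28 * 0.825977^(2/3) * 0.007^0.5

17.8733 m^3/s


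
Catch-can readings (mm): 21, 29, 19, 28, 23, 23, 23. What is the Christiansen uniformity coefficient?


mean = 23.714286 mm
MAD = 2.734694 mm
CU = (1 - 2.734694/23.714286)*100

88.4682 %


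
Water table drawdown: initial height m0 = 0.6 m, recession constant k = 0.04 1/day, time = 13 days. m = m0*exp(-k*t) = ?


m = m0 * exp(-k*t)
m = 0.6 * exp(-0.04 * 13)
m = 0.6 * exp(-0.5200)

0.3567 m


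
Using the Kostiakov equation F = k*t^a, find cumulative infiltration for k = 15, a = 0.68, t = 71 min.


F = k * t^a = 15 * 71^0.68
F = 15 * 18.149124

272.2369 mm


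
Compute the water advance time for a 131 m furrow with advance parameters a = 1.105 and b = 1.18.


t = (L/a)^(1/b)
t = (131/1.105)^(1/1.18)
t = 118.552036^(1/1.18)

57.2203 min


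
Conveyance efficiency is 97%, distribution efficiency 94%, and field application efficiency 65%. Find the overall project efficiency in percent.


Ec = 0.97, Eb = 0.94, Ea = 0.65
E = 0.97 * 0.94 * 0.65 * 100 = 59.2670%

59.2670 %


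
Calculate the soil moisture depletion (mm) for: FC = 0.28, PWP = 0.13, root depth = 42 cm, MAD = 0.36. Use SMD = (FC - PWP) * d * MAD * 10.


SMD = (FC - PWP) * d * MAD * 10
SMD = (0.28 - 0.13) * 42 * 0.36 * 10
SMD = 0.1500 * 42 * 0.36 * 10

22.6800 mm


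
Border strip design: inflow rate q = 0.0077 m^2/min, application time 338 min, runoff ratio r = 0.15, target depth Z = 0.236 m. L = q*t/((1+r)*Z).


L = q*t/((1+r)*Z)
L = 0.0077*338/((1+0.15)*0.236)
L = 2.6026/0.2714

9.5895 m


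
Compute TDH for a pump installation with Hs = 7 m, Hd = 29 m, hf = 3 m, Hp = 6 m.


TDH = Hs + Hd + hf + Hp = 7 + 29 + 3 + 6 = 45

45 m


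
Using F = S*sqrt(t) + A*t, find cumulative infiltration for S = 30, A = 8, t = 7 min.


F = S*sqrt(t) + A*t
F = 30*sqrt(7) + 8*7
F = 30*2.645751 + 56

135.3725 mm


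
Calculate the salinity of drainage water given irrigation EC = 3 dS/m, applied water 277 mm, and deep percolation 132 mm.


EC_dw = EC_iw * D_iw / D_dw
EC_dw = 3 * 277 / 132
EC_dw = 831 / 132

6.2955 dS/m


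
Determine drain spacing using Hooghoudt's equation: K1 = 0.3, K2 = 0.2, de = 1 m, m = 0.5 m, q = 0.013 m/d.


S^2 = 8*K2*de*m/q + 4*K1*m^2/q
S^2 = 8*0.2*1*0.5/0.013 + 4*0.3*0.5^2/0.013
S = sqrt(84.6154)

9.1987 m


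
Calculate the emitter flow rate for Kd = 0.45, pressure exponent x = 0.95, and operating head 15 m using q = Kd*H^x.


q = Kd * H^x = 0.45 * 15^0.95 = 0.45 * 13.100465

5.8952 L/h


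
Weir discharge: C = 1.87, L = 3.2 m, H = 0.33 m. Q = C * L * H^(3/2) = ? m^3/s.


Q = C * L * H^(3/2) = 1.87 * 3.2 * 0.33^1.5 = 1.87 * 3.2 * 0.189571

1.1344 m^3/s


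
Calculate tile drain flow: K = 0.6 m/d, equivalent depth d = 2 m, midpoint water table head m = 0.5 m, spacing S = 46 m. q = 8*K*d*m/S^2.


q = 8*K*d*m/S^2
q = 8*0.6*2*0.5/46^2
q = 4.8000 / 2116

0.0023 m/d


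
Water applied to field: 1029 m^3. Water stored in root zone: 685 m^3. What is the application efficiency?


Ea = V_root / V_field * 100 = 685 / 1029 * 100 = 66.5695%

66.5695 %


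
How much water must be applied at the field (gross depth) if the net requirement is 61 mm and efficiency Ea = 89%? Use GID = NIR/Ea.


Ea = 89% = 0.89
GID = NIR / Ea = 61 / 0.89 = 68.5393 mm

68.5393 mm


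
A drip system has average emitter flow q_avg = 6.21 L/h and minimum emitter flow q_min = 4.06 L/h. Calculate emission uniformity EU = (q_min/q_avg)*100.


EU = (q_min/q_avg)*100 = (4.06/6.21)*100 = 65.3784%

65.3784 %


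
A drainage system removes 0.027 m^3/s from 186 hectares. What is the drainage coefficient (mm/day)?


DC = Q * 86400 / (A * 10000) * 1000
DC = 0.027 * 86400 / (186 * 10000) * 1000
DC = 2332800.0000 / 1860000

1.2542 mm/day


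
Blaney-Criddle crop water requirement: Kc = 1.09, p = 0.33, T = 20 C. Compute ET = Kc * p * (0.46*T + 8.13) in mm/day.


ET = Kc * p * (0.46*T + 8.13)
ET = 1.09 * 0.33 * (0.46*20 + 8.13)
ET = 1.09 * 0.33 * 17.3300

6.2336 mm/day


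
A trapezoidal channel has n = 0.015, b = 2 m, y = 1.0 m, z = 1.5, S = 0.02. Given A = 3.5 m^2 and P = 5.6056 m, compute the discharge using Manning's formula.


R = A/P = 3.5/5.6056 = 0.624376
Q = (1/0.015) * 3.5 * 0.624376^(2/3) * 0.02^0.5

24.1059 m^3/s


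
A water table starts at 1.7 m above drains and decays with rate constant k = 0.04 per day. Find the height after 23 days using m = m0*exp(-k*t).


m = m0 * exp(-k*t)
m = 1.7 * exp(-0.04 * 23)
m = 1.7 * exp(-0.9200)

0.6775 m


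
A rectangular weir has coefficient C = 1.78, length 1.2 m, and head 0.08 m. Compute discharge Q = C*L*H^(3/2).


Q = C * L * H^(3/2) = 1.78 * 1.2 * 0.08^1.5 = 1.78 * 1.2 * 0.022627

0.0483 m^3/s


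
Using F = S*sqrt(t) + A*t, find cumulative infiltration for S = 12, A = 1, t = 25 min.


F = S*sqrt(t) + A*t
F = 12*sqrt(25) + 1*25
F = 12*5.000000 + 25

85.0000 mm


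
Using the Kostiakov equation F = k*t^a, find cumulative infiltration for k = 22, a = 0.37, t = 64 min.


F = k * t^a = 22 * 64^0.37
F = 22 * 4.658934

102.4965 mm


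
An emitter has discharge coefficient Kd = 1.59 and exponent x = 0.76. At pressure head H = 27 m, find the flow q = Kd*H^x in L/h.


q = Kd * H^x = 1.59 * 27^0.76 = 1.59 * 12.241551

19.4641 L/h


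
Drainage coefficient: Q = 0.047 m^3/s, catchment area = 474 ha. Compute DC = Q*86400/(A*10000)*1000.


DC = Q * 86400 / (A * 10000) * 1000
DC = 0.047 * 86400 / (474 * 10000) * 1000
DC = 4060800.0000 / 4740000

0.8567 mm/day


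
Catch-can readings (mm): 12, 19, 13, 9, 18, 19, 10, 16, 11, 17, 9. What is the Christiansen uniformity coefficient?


mean = 13.909091 mm
MAD = 3.537190 mm
CU = (1 - 3.537190/13.909091)*100

74.5692 %


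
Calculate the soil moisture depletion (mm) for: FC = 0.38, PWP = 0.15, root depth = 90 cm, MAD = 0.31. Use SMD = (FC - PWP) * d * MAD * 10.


SMD = (FC - PWP) * d * MAD * 10
SMD = (0.38 - 0.15) * 90 * 0.31 * 10
SMD = 0.2300 * 90 * 0.31 * 10

64.1700 mm


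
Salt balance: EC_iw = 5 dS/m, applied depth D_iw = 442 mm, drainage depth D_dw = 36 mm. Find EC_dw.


EC_dw = EC_iw * D_iw / D_dw
EC_dw = 5 * 442 / 36
EC_dw = 2210 / 36

61.3889 dS/m


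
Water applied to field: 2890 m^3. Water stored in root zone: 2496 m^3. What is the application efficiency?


Ea = V_root / V_field * 100 = 2496 / 2890 * 100 = 86.3668%

86.3668 %


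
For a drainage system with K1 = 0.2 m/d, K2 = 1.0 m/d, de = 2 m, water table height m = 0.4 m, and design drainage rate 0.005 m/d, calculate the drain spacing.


S^2 = 8*K2*de*m/q + 4*K1*m^2/q
S^2 = 8*1.0*2*0.4/0.005 + 4*0.2*0.4^2/0.005
S = sqrt(1305.6000)

36.1331 m


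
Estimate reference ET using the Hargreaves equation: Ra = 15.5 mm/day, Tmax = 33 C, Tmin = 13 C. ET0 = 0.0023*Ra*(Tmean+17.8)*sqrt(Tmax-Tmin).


Tmean = (Tmax + Tmin)/2 = (33 + 13)/2 = 23.0
ET0 = 0.0023 * 15.5 * (23.0 + 17.8) * sqrt(33 - 13)
ET0 = 0.0023 * 15.5 * 40.8 * 4.472136

6.5048 mm/day


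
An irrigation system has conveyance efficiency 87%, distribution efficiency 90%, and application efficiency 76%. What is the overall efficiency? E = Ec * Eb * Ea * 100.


Ec = 0.87, Eb = 0.9, Ea = 0.76
E = 0.87 * 0.9 * 0.76 * 100 = 59.5080%

59.5080 %


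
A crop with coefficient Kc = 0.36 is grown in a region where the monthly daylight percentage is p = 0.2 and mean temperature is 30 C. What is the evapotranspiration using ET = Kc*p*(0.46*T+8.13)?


ET = Kc * p * (0.46*T + 8.13)
ET = 0.36 * 0.2 * (0.46*30 + 8.13)
ET = 0.36 * 0.2 * 21.9300

1.5790 mm/day


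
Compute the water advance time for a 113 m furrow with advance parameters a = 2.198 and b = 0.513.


t = (L/a)^(1/b)
t = (113/2.198)^(1/0.513)
t = 51.410373^(1/0.513)

2164.6196 min


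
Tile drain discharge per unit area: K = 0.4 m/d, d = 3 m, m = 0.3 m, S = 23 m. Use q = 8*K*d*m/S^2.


q = 8*K*d*m/S^2
q = 8*0.4*3*0.3/23^2
q = 2.8800 / 529

0.0054 m/d


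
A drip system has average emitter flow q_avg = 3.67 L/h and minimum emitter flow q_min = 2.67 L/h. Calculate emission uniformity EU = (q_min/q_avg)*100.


EU = (q_min/q_avg)*100 = (2.67/3.67)*100 = 72.7520%

72.7520 %


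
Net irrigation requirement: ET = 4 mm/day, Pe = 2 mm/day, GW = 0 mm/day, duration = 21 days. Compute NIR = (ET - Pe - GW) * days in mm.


Daily deficit = ET - Pe - GW = 4 - 2 - 0 = 2 mm/day
NIR = 2 * 21 = 42 mm

42.0000 mm
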